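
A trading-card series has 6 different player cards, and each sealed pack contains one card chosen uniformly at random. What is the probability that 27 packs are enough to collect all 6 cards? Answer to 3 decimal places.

By inclusion–exclusion over which cards are missing,
P(all seen) = Σ_{j=0}^{6} (-1)^j C(6,j)((6-j)/6)^27
= 1.0000 - 0.0437 + 0.0003 - 0.0000 + 0.0000 - 0.0000 + 0.0000
= 0.9566.

0.957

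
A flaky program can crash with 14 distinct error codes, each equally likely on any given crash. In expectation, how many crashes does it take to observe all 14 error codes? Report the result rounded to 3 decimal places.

After k distinct error codes have appeared, the next crash gives a new one with probability (14-k)/14, so the expected wait for the (k+1)-th is 14/(14-k).
E[T] = 14/14 + 14/13 + 14/12 + ... + 14/2 + 14/1 = 14·H_{14}.
H_{14} = 3.2516, so E[T] = 45.5219.

45.522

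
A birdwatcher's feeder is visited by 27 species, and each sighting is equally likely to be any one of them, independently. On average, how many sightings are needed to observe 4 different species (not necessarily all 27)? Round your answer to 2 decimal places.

Going from k to k+1 distinct takes a geometric number of sightings with mean 27/(27-k).
Sum over k = 0,...,3: E = 27/27 + 27/26 + 27/25 + 27/24 = 4.243.

4.24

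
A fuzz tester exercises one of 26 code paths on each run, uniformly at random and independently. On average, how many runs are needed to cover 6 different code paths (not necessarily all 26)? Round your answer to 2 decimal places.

With k distinct code paths already seen, the next new one arrives after an expected 26/(26-k) runs.
Sum over k = 0,...,5: E = 26/26 + 26/25 + 26/24 + 26/23 + 26/22 + 26/21 = 6.674.

6.67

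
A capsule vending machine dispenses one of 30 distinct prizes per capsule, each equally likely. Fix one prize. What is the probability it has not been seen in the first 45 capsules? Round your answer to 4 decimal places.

Each capsule misses the fixed prize with probability (30-1)/30 = 29/30, independently.
P(still missing after 45) = (29/30)^45 = 0.21750.

0.2175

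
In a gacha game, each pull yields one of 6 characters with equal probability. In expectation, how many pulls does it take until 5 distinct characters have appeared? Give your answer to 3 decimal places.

8.700

With k distinct characters already seen, the next new one arrives after an expected 6/(6-k) pulls.
Sum over k = 0,...,4: E = 6/6 + 6/5 + 6/4 + 6/3 + 6/2 = 8.7000.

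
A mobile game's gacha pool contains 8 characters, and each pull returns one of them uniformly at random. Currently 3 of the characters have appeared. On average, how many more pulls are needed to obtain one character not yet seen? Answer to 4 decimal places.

1.6000

Each pull yields a new character with probability (8-3)/8 = 5/8, so the wait is geometric with mean 8/5.
E = 8/5 = 1.60000.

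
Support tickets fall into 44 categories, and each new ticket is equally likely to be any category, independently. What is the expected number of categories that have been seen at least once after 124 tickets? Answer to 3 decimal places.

41.457

For each category, P(seen in 124 tickets) = 1 - (43/44)^124 = 0.9422.
By linearity of expectation, E[distinct seen] = 44·(1 - (43/44)^124) = 41.4566.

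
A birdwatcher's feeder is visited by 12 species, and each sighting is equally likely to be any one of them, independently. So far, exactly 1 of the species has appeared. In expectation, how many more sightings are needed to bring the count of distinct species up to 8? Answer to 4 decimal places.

11.2385

The wait to go from k to k+1 distinct species is geometric with mean 12/(12-k).
Sum over k = 1,...,7: E = 12/11 + 12/10 + 12/9 + ... + 12/6 + 12/5 = 11.23853.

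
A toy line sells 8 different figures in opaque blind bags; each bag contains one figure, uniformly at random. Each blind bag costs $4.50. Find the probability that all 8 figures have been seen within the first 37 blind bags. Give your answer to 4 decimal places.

0.9435

By inclusion–exclusion over which figures are missing,
P(all seen) = Σ_{j=0}^{8} (-1)^j C(8,j)((8-j)/8)^37
= 1.00000 - 0.05720 + 0.00067 - 0.00000 + 0.00000 - 0.00000 + 0.00000 - 0.00000 + 0.00000
= 0.94347.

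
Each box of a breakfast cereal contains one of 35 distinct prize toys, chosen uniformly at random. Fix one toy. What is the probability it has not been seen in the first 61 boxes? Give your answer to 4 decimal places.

Each box misses the fixed toy with probability (35-1)/35 = 34/35, independently.
P(still missing after 61) = (34/35)^61 = 0.17063.

0.1706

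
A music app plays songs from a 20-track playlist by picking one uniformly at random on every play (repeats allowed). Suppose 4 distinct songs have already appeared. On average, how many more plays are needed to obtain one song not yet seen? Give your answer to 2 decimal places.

1.25

The number of plays until the next new song is geometric with success probability 16/20, so its mean is 20/16.
E = 20/16 = 1.250.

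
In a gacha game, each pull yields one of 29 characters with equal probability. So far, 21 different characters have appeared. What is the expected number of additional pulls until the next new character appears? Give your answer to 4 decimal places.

The number of pulls until the next new character is geometric with success probability 8/29, so its mean is 29/8.
E = 29/8 = 3.62500.

3.6250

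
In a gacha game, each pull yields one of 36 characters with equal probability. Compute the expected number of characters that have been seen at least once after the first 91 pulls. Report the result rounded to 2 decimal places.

For each character, P(seen in 91 pulls) = 1 - (35/36)^91 = 0.923.
By linearity of expectation, E[distinct seen] = 36·(1 - (35/36)^91) = 33.227.

33.23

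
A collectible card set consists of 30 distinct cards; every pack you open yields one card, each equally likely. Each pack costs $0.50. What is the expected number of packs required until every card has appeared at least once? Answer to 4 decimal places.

The wait to go from k to k+1 distinct cards is geometric with mean 30/(30-k).
E[T] = 30/30 + 30/29 + 30/28 + ... + 30/2 + 30/1 = 30·H_{30}.
H_{30} = 3.99499, so E[T] = 119.84961.

119.8496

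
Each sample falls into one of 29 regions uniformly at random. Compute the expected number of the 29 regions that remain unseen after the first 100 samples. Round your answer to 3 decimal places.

For each region, P(unseen after 100) = (28/29)^100 = 0.0299.
By linearity of expectation, E[unseen] = 29·(28/29)^100 = 0.8678.

0.868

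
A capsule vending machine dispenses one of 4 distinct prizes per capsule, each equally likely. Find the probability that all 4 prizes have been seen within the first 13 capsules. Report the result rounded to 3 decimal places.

0.906

Let A_i be the event that prize i is missing after 13 capsules. By inclusion–exclusion on the A_i,
P(all seen) = Σ_{j=0}^{4} (-1)^j C(4,j)((4-j)/4)^13
= 1.0000 - 0.0950 + 0.0007 - 0.0000 + 0.0000
= 0.9057.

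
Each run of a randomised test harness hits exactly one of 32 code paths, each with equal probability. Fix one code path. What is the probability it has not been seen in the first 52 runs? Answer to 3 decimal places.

Each run misses the fixed code path with probability (32-1)/32 = 31/32, independently.
P(still missing after 52) = (31/32)^52 = 0.1919.

0.192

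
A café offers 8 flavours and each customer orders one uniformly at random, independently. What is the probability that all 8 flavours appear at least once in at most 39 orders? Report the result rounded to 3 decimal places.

0.957

By inclusion–exclusion over which flavours are missing,
P(all seen) = Σ_{j=0}^{8} (-1)^j C(8,j)((8-j)/8)^39
= 1.0000 - 0.0438 + 0.0004 - 0.0000 + 0.0000 - 0.0000 + 0.0000 - 0.0000 + 0.0000
= 0.9566.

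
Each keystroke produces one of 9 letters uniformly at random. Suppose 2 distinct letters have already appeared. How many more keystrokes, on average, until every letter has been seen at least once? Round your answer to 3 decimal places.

23.336

With k distinct letters already seen, the next new one takes an expected 9/(9-k) keystrokes.
Sum over k = 2,...,8: E = 9/7 + 9/6 + 9/5 + ... + 9/2 + 9/1 = 23.3357.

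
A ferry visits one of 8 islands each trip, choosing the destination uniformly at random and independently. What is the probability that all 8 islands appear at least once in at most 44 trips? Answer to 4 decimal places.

0.9776

By inclusion–exclusion over which islands are missing,
P(all seen) = Σ_{j=0}^{8} (-1)^j C(8,j)((8-j)/8)^44
= 1.00000 - 0.02246 + 0.00009 - 0.00000 + 0.00000 - 0.00000 + 0.00000 - 0.00000 + 0.00000
= 0.97763.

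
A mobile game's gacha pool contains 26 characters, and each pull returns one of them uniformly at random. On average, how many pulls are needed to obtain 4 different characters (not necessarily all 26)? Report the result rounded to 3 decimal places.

4.254

With k distinct characters already seen, the next new one arrives after an expected 26/(26-k) pulls.
Sum over k = 0,...,3: E = 26/26 + 26/25 + 26/24 + 26/23 = 4.2538.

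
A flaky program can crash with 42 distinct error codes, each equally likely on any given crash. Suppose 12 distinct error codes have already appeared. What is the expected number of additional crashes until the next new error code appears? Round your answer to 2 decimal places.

Each crash yields a new error code with probability (42-12)/42 = 30/42, so the wait is geometric with mean 42/30.
E = 42/30 = 1.400.

1.40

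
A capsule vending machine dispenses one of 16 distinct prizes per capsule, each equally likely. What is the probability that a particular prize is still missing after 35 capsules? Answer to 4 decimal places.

On each capsule the fixed prize fails to appear with probability 15/16.
P(still missing after 35) = (15/16)^35 = 0.10447.

0.1045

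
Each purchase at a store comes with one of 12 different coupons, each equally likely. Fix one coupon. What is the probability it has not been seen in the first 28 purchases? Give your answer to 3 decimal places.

0.087

On each purchase the fixed coupon fails to appear with probability 11/12.
P(still missing after 28) = (11/12)^28 = 0.0875.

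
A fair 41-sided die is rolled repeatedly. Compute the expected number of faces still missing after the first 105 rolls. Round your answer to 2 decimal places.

For each face, P(unseen after 105) = (40/41)^105 = 0.075.
By linearity of expectation, E[unseen] = 41·(40/41)^105 = 3.067.

3.07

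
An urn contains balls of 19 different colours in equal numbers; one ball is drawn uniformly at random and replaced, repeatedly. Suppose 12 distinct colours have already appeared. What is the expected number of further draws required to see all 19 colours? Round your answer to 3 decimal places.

From k distinct to k+1 distinct takes on average 19/(19-k) draws.
Sum over k = 12,...,18: E = 19/7 + 19/6 + 19/5 + ... + 19/2 + 19/1 = 49.2643.

49.264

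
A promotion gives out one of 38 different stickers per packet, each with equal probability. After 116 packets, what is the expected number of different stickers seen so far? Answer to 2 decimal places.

36.28

For each sticker, P(seen in 116 packets) = 1 - (37/38)^116 = 0.955.
By linearity of expectation, E[distinct seen] = 38·(1 - (37/38)^116) = 36.277.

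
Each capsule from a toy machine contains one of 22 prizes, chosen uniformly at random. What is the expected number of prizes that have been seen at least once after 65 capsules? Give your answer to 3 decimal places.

20.930

For each prize, P(seen in 65 capsules) = 1 - (21/22)^65 = 0.9514.
By linearity of expectation, E[distinct seen] = 22·(1 - (21/22)^65) = 20.9304.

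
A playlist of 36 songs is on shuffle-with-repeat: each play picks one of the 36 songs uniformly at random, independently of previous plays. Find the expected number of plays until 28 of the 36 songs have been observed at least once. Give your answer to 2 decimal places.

52.44

Going from k to k+1 distinct takes a geometric number of plays with mean 36/(36-k).
Sum over k = 0,...,27: E = 36/36 + 36/35 + 36/34 + ... + 36/10 + 36/9 = 52.441.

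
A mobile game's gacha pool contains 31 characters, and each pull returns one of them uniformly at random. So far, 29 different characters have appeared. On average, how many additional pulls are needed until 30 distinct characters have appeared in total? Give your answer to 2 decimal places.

15.50

From k distinct to k+1 distinct takes on average 31/(31-k) pulls.
Only the k = 29 term is needed: E = 31/2 = 15.500.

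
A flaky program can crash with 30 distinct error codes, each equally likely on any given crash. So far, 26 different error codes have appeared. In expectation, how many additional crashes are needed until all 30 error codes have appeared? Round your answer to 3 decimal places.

62.500

The wait to go from k to k+1 distinct error codes is geometric with mean 30/(30-k).
Sum over k = 26,...,29: E = 30/4 + 30/3 + 30/2 + 30/1 = 62.5000.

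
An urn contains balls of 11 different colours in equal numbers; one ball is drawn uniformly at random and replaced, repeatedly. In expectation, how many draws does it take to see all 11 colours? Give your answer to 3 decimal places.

33.219

Split into phases: going from k distinct to k+1 distinct takes on average 11/(11-k) draws.
E[T] = 11/11 + 11/10 + 11/9 + ... + 11/2 + 11/1 = 11·H_{11}.
H_{11} = 3.0199, so E[T] = 33.2187.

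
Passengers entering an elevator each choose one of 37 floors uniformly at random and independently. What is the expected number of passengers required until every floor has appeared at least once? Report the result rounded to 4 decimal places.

Split into phases: going from k distinct to k+1 distinct takes on average 37/(37-k) passengers.
E[T] = 37/37 + 37/36 + 37/35 + ... + 37/2 + 37/1 = 37·H_{37}.
H_{37} = 4.20159, so E[T] = 155.45869.

155.4587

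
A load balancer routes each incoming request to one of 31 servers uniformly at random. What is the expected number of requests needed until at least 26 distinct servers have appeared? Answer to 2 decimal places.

54.06

Going from k to k+1 distinct takes a geometric number of requests with mean 31/(31-k).
Sum over k = 0,...,25: E = 31/31 + 31/30 + 31/29 + ... + 31/7 + 31/6 = 54.061.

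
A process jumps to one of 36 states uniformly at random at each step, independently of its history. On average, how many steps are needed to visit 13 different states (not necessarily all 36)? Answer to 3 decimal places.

15.850

Going from k to k+1 distinct takes a geometric number of steps with mean 36/(36-k).
Sum over k = 0,...,12: E = 36/36 + 36/35 + 36/34 + ... + 36/25 + 36/24 = 15.8496.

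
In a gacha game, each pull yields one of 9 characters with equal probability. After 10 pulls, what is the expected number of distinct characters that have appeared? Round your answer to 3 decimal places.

6.228

For each character, P(seen in 10 pulls) = 1 - (8/9)^10 = 0.6921.
By linearity of expectation, E[distinct seen] = 9·(1 - (8/9)^10) = 6.2285.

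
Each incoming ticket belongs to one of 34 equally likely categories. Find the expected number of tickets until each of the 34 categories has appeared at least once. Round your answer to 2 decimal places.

140.02

Split into phases: going from k distinct to k+1 distinct takes on average 34/(34-k) tickets.
E[T] = 34/34 + 34/33 + 34/32 + ... + 34/2 + 34/1 = 34·H_{34}.
H_{34} = 4.118, so E[T] = 140.019.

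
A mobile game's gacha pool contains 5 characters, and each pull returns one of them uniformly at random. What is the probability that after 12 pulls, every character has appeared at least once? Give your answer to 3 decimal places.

Let A_i be the event that character i is missing after 12 pulls. By inclusion–exclusion on the A_i,
P(all seen) = Σ_{j=0}^{5} (-1)^j C(5,j)((5-j)/5)^12
= 1.0000 - 0.3436 + 0.0218 - 0.0002 + 0.0000 - 0.0000
= 0.6780.

0.678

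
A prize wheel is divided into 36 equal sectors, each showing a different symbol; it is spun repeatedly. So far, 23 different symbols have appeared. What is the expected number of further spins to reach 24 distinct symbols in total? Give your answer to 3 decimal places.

With k distinct symbols already seen, the next new one takes an expected 36/(36-k) spins.
Only the k = 23 term is needed: E = 36/13 = 2.7692.

2.769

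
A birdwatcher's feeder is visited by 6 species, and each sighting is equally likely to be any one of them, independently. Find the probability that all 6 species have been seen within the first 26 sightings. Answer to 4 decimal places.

0.9480

By inclusion–exclusion over which species are missing,
P(all seen) = Σ_{j=0}^{6} (-1)^j C(6,j)((6-j)/6)^26
= 1.00000 - 0.05241 + 0.00040 - 0.00000 + 0.00000 - 0.00000 + 0.00000
= 0.94798.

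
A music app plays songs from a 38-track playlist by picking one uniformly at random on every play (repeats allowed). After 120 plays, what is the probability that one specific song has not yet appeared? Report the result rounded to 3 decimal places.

On each play the fixed song fails to appear with probability 37/38.
P(still missing after 120) = (37/38)^120 = 0.0408.

0.041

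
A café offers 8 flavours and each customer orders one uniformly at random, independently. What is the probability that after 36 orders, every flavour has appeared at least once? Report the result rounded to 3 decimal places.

0.936

Let A_i be the event that flavour i is missing after 36 orders. By inclusion–exclusion on the A_i,
P(all seen) = Σ_{j=0}^{8} (-1)^j C(8,j)((8-j)/8)^36
= 1.0000 - 0.0654 + 0.0009 - 0.0000 + 0.0000 - 0.0000 + 0.0000 - 0.0000 + 0.0000
= 0.9355.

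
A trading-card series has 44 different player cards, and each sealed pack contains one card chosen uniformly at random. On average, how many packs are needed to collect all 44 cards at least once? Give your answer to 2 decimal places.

192.40

Split into phases: going from k distinct to k+1 distinct takes on average 44/(44-k) packs.
E[T] = 44/44 + 44/43 + 44/42 + ... + 44/2 + 44/1 = 44·H_{44}.
H_{44} = 4.373, so E[T] = 192.400.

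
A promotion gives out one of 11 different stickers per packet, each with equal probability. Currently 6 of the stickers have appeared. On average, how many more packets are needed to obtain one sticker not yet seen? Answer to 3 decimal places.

2.200

The number of packets until the next new sticker is geometric with success probability 5/11, so its mean is 11/5.
E = 11/5 = 2.2000.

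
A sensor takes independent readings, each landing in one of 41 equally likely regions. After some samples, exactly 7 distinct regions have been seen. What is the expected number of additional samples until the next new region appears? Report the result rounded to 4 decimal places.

The number of samples until the next new region is geometric with success probability 34/41, so its mean is 41/34.
E = 41/34 = 1.20588.

1.2059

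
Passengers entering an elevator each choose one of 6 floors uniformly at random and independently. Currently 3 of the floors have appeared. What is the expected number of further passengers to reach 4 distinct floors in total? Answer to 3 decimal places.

The wait to go from k to k+1 distinct floors is geometric with mean 6/(6-k).
Only the k = 3 term is needed: E = 6/3 = 2.0000.

2.000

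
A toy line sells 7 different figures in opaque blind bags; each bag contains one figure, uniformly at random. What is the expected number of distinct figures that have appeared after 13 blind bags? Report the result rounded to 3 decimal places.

For each figure, P(seen in 13 blind bags) = 1 - (6/7)^13 = 0.8652.
By linearity of expectation, E[distinct seen] = 7·(1 - (6/7)^13) = 6.0564.

6.056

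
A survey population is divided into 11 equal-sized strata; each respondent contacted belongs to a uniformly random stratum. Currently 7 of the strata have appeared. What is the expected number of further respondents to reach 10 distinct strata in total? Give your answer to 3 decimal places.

The wait to go from k to k+1 distinct strata is geometric with mean 11/(11-k).
Sum over k = 7,...,9: E = 11/4 + 11/3 + 11/2 = 11.9167.

11.917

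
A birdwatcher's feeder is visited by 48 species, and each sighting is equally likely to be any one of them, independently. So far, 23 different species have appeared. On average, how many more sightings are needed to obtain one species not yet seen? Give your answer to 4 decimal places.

1.9200

Each sighting yields a new species with probability (48-23)/48 = 25/48, so the wait is geometric with mean 48/25.
E = 48/25 = 1.92000.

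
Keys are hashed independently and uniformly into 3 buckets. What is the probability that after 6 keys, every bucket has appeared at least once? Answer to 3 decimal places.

0.741

Let A_i be the event that bucket i is missing after 6 keys. By inclusion–exclusion on the A_i,
P(all seen) = Σ_{j=0}^{3} (-1)^j C(3,j)((3-j)/3)^6
= 1.0000 - 0.2634 + 0.0041 - 0.0000
= 0.7407.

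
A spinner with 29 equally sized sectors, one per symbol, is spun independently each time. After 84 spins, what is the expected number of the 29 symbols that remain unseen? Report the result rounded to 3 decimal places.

1.521

For each symbol, P(unseen after 84) = (28/29)^84 = 0.0525.
By linearity of expectation, E[unseen] = 29·(28/29)^84 = 1.5214.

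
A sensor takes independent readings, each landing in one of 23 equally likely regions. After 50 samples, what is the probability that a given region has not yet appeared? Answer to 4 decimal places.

0.1083

On each sample the fixed region fails to appear with probability 22/23.
P(still missing after 50) = (22/23)^50 = 0.10833.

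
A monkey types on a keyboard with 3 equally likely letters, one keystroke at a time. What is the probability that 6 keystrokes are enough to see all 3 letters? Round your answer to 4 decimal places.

0.7407

Let A_i be the event that letter i is missing after 6 keystrokes. By inclusion–exclusion on the A_i,
P(all seen) = Σ_{j=0}^{3} (-1)^j C(3,j)((3-j)/3)^6
= 1.00000 - 0.26337 + 0.00412 - 0.00000
= 0.74074.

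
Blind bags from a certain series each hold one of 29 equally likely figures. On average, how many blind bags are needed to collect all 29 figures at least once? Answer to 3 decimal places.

114.888

The wait to go from k to k+1 distinct figures is geometric with mean 29/(29-k).
E[T] = 29/29 + 29/28 + 29/27 + ... + 29/2 + 29/1 = 29·H_{29}.
H_{29} = 3.9617, so E[T] = 114.8880.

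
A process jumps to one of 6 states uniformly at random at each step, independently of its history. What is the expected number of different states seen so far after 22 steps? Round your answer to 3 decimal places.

5.891

For each state, P(seen in 22 steps) = 1 - (5/6)^22 = 0.9819.
By linearity of expectation, E[distinct seen] = 6·(1 - (5/6)^22) = 5.8913.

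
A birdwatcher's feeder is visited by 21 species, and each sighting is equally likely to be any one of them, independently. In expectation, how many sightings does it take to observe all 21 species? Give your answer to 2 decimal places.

76.55

The wait to go from k to k+1 distinct species is geometric with mean 21/(21-k).
E[T] = 21/21 + 21/20 + 21/19 + ... + 21/2 + 21/1 = 21·H_{21}.
H_{21} = 3.645, so E[T] = 76.553.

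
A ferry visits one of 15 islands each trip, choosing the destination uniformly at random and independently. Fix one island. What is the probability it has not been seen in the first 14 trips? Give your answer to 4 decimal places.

On each trip the fixed island fails to appear with probability 14/15.
P(still missing after 14) = (14/15)^14 = 0.38064.

0.3806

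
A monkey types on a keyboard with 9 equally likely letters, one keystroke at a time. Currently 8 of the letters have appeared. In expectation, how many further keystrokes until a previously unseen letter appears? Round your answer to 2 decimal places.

9.00

The number of keystrokes until the next new letter is geometric with success probability 1/9, so its mean is 9/1.
E = 9/1 = 9.000.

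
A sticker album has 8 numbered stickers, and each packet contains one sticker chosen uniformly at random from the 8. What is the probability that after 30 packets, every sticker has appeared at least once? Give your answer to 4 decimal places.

0.8593

By inclusion–exclusion over which stickers are missing,
P(all seen) = Σ_{j=0}^{8} (-1)^j C(8,j)((8-j)/8)^30
= 1.00000 - 0.14566 + 0.00500 - 0.00004 + 0.00000 - 0.00000 + 0.00000 - 0.00000 + 0.00000
= 0.85930.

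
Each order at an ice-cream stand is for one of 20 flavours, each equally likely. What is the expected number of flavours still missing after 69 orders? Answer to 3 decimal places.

0.581

For each flavour, P(unseen after 69) = (19/20)^69 = 0.0290.
By linearity of expectation, E[unseen] = 20·(19/20)^69 = 0.5807.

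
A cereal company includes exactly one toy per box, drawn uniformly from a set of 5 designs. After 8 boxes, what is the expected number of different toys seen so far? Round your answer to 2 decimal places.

For each toy, P(seen in 8 boxes) = 1 - (4/5)^8 = 0.832.
By linearity of expectation, E[distinct seen] = 5·(1 - (4/5)^8) = 4.161.

4.16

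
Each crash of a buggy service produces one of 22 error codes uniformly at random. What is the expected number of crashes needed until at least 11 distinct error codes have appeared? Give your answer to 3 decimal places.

14.761

With k distinct error codes already seen, the next new one arrives after an expected 22/(22-k) crashes.
Sum over k = 0,...,10: E = 22/22 + 22/21 + 22/20 + ... + 22/13 + 22/12 = 14.7606.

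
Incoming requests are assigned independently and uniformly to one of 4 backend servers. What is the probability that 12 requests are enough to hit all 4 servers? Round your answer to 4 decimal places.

Let A_i be the event that server i is missing after 12 requests. By inclusion–exclusion on the A_i,
P(all seen) = Σ_{j=0}^{4} (-1)^j C(4,j)((4-j)/4)^12
= 1.00000 - 0.12671 + 0.00146 - 0.00000 + 0.00000
= 0.87476.

0.8748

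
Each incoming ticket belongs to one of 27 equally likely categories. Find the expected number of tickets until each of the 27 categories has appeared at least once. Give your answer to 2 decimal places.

The wait to go from k to k+1 distinct categories is geometric with mean 27/(27-k).
E[T] = 27/27 + 27/26 + 27/25 + ... + 27/2 + 27/1 = 27·H_{27}.
H_{27} = 3.891, so E[T] = 105.069.

105.07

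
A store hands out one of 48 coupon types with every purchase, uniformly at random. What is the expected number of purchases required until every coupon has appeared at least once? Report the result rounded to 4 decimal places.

214.0223

Split into phases: going from k distinct to k+1 distinct takes on average 48/(48-k) purchases.
E[T] = 48/48 + 48/47 + 48/46 + ... + 48/2 + 48/1 = 48·H_{48}.
H_{48} = 4.45880, so E[T] = 214.02226.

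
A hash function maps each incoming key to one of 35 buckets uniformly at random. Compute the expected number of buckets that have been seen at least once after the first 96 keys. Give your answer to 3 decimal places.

32.835

For each bucket, P(seen in 96 keys) = 1 - (34/35)^96 = 0.9381.
By linearity of expectation, E[distinct seen] = 35·(1 - (34/35)^96) = 32.8347.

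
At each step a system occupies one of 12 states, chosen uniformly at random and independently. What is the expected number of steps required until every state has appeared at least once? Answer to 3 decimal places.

The wait to go from k to k+1 distinct states is geometric with mean 12/(12-k).
E[T] = 12/12 + 12/11 + 12/10 + ... + 12/2 + 12/1 = 12·H_{12}.
H_{12} = 3.1032, so E[T] = 37.2385.

37.239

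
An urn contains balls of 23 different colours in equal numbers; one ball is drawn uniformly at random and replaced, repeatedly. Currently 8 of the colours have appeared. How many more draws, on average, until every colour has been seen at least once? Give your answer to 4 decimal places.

76.3193

The wait to go from k to k+1 distinct colours is geometric with mean 23/(23-k).
Sum over k = 8,...,22: E = 23/15 + 23/14 + 23/13 + ... + 23/2 + 23/1 = 76.31927.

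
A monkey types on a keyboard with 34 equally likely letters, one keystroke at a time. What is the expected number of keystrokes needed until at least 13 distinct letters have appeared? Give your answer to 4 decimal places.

16.0769

With k distinct letters already seen, the next new one arrives after an expected 34/(34-k) keystrokes.
Sum over k = 0,...,12: E = 34/34 + 34/33 + 34/32 + ... + 34/23 + 34/22 = 16.07694.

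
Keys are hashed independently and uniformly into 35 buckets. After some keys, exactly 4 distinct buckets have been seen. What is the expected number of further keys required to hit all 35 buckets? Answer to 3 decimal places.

140.954

The wait to go from k to k+1 distinct buckets is geometric with mean 35/(35-k).
Sum over k = 4,...,34: E = 35/31 + 35/30 + 35/29 + ... + 35/2 + 35/1 = 140.9536.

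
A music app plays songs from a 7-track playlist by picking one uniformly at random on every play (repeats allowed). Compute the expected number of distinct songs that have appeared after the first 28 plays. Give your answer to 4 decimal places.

6.9065

For each song, P(seen in 28 plays) = 1 - (6/7)^28 = 0.98665.
By linearity of expectation, E[distinct seen] = 7·(1 - (6/7)^28) = 6.90655.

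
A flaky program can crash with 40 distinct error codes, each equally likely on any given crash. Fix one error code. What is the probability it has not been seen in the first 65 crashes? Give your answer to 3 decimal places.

0.193

On each crash the fixed error code fails to appear with probability 39/40.
P(still missing after 65) = (39/40)^65 = 0.1929.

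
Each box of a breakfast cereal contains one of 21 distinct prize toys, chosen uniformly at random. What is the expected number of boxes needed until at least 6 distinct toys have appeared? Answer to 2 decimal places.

Going from k to k+1 distinct takes a geometric number of boxes with mean 21/(21-k).
Sum over k = 0,...,5: E = 21/21 + 21/20 + 21/19 + 21/18 + 21/17 + 21/16 = 6.870.

6.87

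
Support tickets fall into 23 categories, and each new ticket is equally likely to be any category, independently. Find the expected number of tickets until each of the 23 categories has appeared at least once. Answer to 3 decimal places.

Split into phases: going from k distinct to k+1 distinct takes on average 23/(23-k) tickets.
E[T] = 23/23 + 23/22 + 23/21 + ... + 23/2 + 23/1 = 23·H_{23}.
H_{23} = 3.7343, so E[T] = 85.8887.

85.889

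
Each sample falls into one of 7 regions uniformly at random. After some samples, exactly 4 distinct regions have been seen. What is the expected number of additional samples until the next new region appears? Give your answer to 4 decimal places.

Each sample yields a new region with probability (7-4)/7 = 3/7, so the wait is geometric with mean 7/3.
E = 7/3 = 2.33333.

2.3333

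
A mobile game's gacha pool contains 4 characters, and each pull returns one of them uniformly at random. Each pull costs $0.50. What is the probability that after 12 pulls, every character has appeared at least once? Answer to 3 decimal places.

0.875

By inclusion–exclusion over which characters are missing,
P(all seen) = Σ_{j=0}^{4} (-1)^j C(4,j)((4-j)/4)^12
= 1.0000 - 0.1267 + 0.0015 - 0.0000 + 0.0000
= 0.8748.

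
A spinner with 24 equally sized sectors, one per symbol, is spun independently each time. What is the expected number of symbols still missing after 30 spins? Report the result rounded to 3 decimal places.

For each symbol, P(unseen after 30) = (23/24)^30 = 0.2789.
By linearity of expectation, E[unseen] = 24·(23/24)^30 = 6.6944.

6.694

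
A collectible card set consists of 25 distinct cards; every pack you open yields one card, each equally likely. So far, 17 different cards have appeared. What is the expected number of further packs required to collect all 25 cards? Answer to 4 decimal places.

The wait to go from k to k+1 distinct cards is geometric with mean 25/(25-k).
Sum over k = 17,...,24: E = 25/8 + 25/7 + 25/6 + ... + 25/2 + 25/1 = 67.94643.

67.9464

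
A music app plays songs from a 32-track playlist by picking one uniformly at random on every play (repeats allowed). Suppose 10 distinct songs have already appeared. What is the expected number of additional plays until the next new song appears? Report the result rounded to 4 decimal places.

The number of plays until the next new song is geometric with success probability 22/32, so its mean is 32/22.
E = 32/22 = 1.45455.

1.4545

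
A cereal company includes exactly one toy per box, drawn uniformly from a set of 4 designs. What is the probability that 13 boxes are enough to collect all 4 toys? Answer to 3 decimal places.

0.906

By inclusion–exclusion over which toys are missing,
P(all seen) = Σ_{j=0}^{4} (-1)^j C(4,j)((4-j)/4)^13
= 1.0000 - 0.0950 + 0.0007 - 0.0000 + 0.0000
= 0.9057.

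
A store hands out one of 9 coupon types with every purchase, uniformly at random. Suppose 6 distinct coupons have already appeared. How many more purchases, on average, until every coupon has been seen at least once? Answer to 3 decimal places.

From k distinct to k+1 distinct takes on average 9/(9-k) purchases.
Sum over k = 6,...,8: E = 9/3 + 9/2 + 9/1 = 16.5000.

16.500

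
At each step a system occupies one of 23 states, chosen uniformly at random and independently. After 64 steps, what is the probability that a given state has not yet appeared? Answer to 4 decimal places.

0.0581

On each step the fixed state fails to appear with probability 22/23.
P(still missing after 64) = (22/23)^64 = 0.05814.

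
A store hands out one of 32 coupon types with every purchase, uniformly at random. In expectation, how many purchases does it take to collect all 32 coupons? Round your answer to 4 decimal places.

Split into phases: going from k distinct to k+1 distinct takes on average 32/(32-k) purchases.
E[T] = 32/32 + 32/31 + 32/30 + ... + 32/2 + 32/1 = 32·H_{32}.
H_{32} = 4.05850, so E[T] = 129.87185.

129.8718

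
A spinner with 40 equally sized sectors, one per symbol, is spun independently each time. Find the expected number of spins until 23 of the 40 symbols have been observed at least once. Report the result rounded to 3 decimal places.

With k distinct symbols already seen, the next new one arrives after an expected 40/(40-k) spins.
Sum over k = 0,...,22: E = 40/40 + 40/39 + 40/38 + ... + 40/19 + 40/18 = 33.5596.

33.560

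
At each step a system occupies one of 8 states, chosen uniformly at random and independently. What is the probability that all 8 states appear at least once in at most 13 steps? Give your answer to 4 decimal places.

0.1393

Let A_i be the event that state i is missing after 13 steps. By inclusion–exclusion on the A_i,
P(all seen) = Σ_{j=0}^{8} (-1)^j C(8,j)((8-j)/8)^13
= 1.00000 - 1.40992 + 0.66520 - 0.12434 + 0.00854 - 0.00016 + 0.00000 - 0.00000 + 0.00000
= 0.13932.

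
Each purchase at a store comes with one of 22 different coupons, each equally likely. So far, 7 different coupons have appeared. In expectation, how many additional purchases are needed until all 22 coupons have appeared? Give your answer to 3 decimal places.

73.001

From k distinct to k+1 distinct takes on average 22/(22-k) purchases.
Sum over k = 7,...,21: E = 22/15 + 22/14 + 22/13 + ... + 22/2 + 22/1 = 73.0010.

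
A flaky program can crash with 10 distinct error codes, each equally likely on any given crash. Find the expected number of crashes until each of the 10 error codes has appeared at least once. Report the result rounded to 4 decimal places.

The wait to go from k to k+1 distinct error codes is geometric with mean 10/(10-k).
E[T] = 10/10 + 10/9 + 10/8 + ... + 10/2 + 10/1 = 10·H_{10}.
H_{10} = 2.92897, so E[T] = 29.28968.

29.2897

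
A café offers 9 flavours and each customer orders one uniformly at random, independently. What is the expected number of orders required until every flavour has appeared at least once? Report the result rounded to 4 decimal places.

The wait to go from k to k+1 distinct flavours is geometric with mean 9/(9-k).
E[T] = 9/9 + 9/8 + 9/7 + ... + 9/2 + 9/1 = 9·H_{9}.
H_{9} = 2.82897, so E[T] = 25.46071.

25.4607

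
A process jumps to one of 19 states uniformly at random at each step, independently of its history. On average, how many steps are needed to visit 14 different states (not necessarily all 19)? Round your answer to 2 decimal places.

Going from k to k+1 distinct takes a geometric number of steps with mean 19/(19-k).
Sum over k = 0,...,13: E = 19/19 + 19/18 + 19/17 + ... + 19/7 + 19/6 = 24.024.

24.02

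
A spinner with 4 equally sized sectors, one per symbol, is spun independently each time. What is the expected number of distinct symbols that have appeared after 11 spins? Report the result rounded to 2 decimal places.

3.83

For each symbol, P(seen in 11 spins) = 1 - (3/4)^11 = 0.958.
By linearity of expectation, E[distinct seen] = 4·(1 - (3/4)^11) = 3.831.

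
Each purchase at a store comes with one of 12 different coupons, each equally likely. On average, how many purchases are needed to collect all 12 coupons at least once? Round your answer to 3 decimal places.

37.239

The wait to go from k to k+1 distinct coupons is geometric with mean 12/(12-k).
E[T] = 12/12 + 12/11 + 12/10 + ... + 12/2 + 12/1 = 12·H_{12}.
H_{12} = 3.1032, so E[T] = 37.2385.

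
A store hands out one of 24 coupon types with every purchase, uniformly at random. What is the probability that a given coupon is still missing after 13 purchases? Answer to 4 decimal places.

On each purchase the fixed coupon fails to appear with probability 23/24.
P(still missing after 13) = (23/24)^13 = 0.57506.

0.5751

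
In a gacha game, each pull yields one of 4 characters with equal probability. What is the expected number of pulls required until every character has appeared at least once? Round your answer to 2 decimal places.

Split into phases: going from k distinct to k+1 distinct takes on average 4/(4-k) pulls.
E[T] = 4/4 + 4/3 + 4/2 + 4/1 = 4·H_{4}.
H_{4} = 2.083, so E[T] = 8.333.

8.33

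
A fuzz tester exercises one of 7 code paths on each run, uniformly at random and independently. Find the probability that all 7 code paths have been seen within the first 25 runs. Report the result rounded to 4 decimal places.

By inclusion–exclusion over which code paths are missing,
P(all seen) = Σ_{j=0}^{7} (-1)^j C(7,j)((7-j)/7)^25
= 1.00000 - 0.14840 + 0.00467 - 0.00003 + 0.00000 - 0.00000 + 0.00000 - 0.00000
= 0.85624.

0.8562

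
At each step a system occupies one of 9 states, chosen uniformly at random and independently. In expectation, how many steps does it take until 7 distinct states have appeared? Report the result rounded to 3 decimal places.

11.961

Going from k to k+1 distinct takes a geometric number of steps with mean 9/(9-k).
Sum over k = 0,...,6: E = 9/9 + 9/8 + 9/7 + ... + 9/4 + 9/3 = 11.9607.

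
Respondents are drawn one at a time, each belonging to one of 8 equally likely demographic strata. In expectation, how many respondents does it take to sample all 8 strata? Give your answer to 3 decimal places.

Split into phases: going from k distinct to k+1 distinct takes on average 8/(8-k) respondents.
E[T] = 8/8 + 8/7 + 8/6 + ... + 8/2 + 8/1 = 8·H_{8}.
H_{8} = 2.7179, so E[T] = 21.7429.

21.743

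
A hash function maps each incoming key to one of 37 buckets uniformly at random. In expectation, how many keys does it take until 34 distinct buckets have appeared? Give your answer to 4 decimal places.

87.6254

With k distinct buckets already seen, the next new one arrives after an expected 37/(37-k) keys.
Sum over k = 0,...,33: E = 37/37 + 37/36 + 37/35 + ... + 37/5 + 37/4 = 87.62536.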